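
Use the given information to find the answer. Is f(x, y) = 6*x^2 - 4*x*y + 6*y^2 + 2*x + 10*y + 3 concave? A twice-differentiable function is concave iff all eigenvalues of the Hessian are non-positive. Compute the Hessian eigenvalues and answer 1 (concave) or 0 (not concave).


The Hessian of f(x,y) = 6*x^2 - 4*x*y + 6*y^2 + 2*x + 10*y + 3 is:
H = [[12, -4], [-4, 12]]
Trace = 12 + 12 = 24
Determinant = 12*12 - (-4)^2 = 128
Discriminant = (24)^2 - 4*128 = 64.0
Eigenvalues: lambda_1 = 8.0, lambda_2 = 16.0
The function is not concave.

0


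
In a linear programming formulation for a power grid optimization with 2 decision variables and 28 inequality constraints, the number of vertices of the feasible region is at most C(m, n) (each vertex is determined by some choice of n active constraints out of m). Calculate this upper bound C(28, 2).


Each vertex corresponds to some choice of n active constraints out of m, so the number of vertices is at most C(m, n) = m! / (n!(m-n)!).
m = 28, n = 2
Numerator: 28 * 27
Denominator: 2! = 2
C(28, 2) = 378


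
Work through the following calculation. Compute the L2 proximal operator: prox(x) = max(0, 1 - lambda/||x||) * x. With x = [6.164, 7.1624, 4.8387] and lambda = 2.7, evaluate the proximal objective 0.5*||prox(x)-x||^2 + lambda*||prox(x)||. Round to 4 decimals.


Step 1: Compute ||x||.
||x|| = 10.6164
Step 2: Compute scaling factor.
scale = max(0, 1 - 2.7/10.6164) = 0.7457
Step 3: prox(x) = [4.5963, 5.3408, 3.6081]
||prox(x)|| = 7.9164
Step 4: Proximal objective.
0.5*||prox-x||^2 = 3.645
lambda*||prox|| = 21.3743
Total = 25.0193


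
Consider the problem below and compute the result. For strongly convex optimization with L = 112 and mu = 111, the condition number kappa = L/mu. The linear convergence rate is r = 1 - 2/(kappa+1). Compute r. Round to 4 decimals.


Step 1: Compute the condition number.
kappa = L/mu = 112/111 = 1.009
Step 2: Compute the convergence rate.
r = 1 - 2/(kappa + 1) = 1 - 2*mu/(L + mu) = (L - mu)/(L + mu) = 1/223 = 0.0045


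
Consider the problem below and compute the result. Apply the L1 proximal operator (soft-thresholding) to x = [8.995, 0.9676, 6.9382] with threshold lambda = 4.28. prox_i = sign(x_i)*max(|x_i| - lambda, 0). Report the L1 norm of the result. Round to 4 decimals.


Soft-thresholding with lambda = 4.28:
prox(8.995) = sign(8.995)*max(|8.995| - 4.28, 0) = 4.715
prox(0.9676) = sign(0.9676)*max(|0.9676| - 4.28, 0) = 0.0
prox(6.9382) = sign(6.9382)*max(|6.9382| - 4.28, 0) = 2.6582
prox(x) = [4.715, 0.0, 2.6582]
||prox(x)||_1 = 4.715 + 0.0 + 2.6582 = 7.3732


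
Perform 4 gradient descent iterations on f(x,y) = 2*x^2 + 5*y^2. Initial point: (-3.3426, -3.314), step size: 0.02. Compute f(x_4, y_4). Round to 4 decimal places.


Gradient descent on f(x,y) = 2*x^2 + 5*y^2.
Starting point: (-3.3426, -3.314), alpha = 0.02
Step 1: grad_x = 2*2*-3.3426 = -13.3704, grad_y = 2*5*-3.314 = -33.14
  x_1 = -3.3426 - 0.02*-13.3704 = -3.0752
  y_1 = -3.314 - 0.02*-33.14 = -2.6512
Step 2: grad_x = 2*2*-3.0752 = -12.3008, grad_y = 2*5*-2.6512 = -26.512
  x_2 = -3.0752 - 0.02*-12.3008 = -2.8292
  y_2 = -2.6512 - 0.02*-26.512 = -2.121
Step 3: grad_x = 2*2*-2.8292 = -11.3167, grad_y = 2*5*-2.121 = -21.2096
  x_3 = -2.8292 - 0.02*-11.3167 = -2.6028
  y_3 = -2.121 - 0.02*-21.2096 = -1.6968
Step 4: grad_x = 2*2*-2.6028 = -10.4114, grad_y = 2*5*-1.6968 = -16.9677
  x_4 = -2.6028 - 0.02*-10.4114 = -2.3946
  y_4 = -1.6968 - 0.02*-16.9677 = -1.3574
f(-2.3946, -1.3574) = 2*(-2.3946)^2 + 5*(-1.3574)^2 = 20.6812


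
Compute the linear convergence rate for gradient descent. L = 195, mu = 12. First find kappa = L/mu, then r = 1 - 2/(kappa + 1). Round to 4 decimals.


Step 1: Compute the condition number.
kappa = L/mu = 195/12 = 16.25
Step 2: Compute the convergence rate.
r = 1 - 2/(kappa + 1) = 1 - 2*mu/(L + mu) = (L - mu)/(L + mu) = 183/207 = 0.8841


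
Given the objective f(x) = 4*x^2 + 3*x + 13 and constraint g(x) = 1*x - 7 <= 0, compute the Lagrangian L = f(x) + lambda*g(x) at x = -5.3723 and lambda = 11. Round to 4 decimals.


Step 1: Evaluate f(x).
f(-5.3723) = 4*(-5.3723)^2 + 3*(-5.3723) + 13 = 112.3295
Step 2: Evaluate g(x).
g(-5.3723) = 1*-5.3723 - 7 = -12.3723
Step 3: Compute Lagrangian.
L = 112.3295 + 11*-12.3723 = -23.7658


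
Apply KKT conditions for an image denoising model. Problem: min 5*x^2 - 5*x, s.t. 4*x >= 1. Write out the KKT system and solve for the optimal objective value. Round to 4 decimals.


Step 1: Try lambda = 0 (constraint inactive).
Stationarity: 2*5*x - 5 = 0
x* = 5/(2*5) = 0.5
Check constraint: 4*0.5 = 2.0 >= 1 -- satisfied.
Step 2: Compute optimal value.
f(x*) = 5*0.5^2 - 5*0.5 = -1.25


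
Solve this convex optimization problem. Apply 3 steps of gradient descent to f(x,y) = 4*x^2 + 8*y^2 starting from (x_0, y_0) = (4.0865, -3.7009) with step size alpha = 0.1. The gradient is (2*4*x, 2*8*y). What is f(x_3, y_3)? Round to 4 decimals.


Gradient descent on f(x,y) = 4*x^2 + 8*y^2.
Starting point: (4.0865, -3.7009), alpha = 0.1
Step 1: grad_x = 2*4*4.0865 = 32.692, grad_y = 2*8*-3.7009 = -59.2144
  x_1 = 4.0865 - 0.1*32.692 = 0.8173
  y_1 = -3.7009 - 0.1*-59.2144 = 2.2205
Step 2: grad_x = 2*4*0.8173 = 6.5384, grad_y = 2*8*2.2205 = 35.5286
  x_2 = 0.8173 - 0.1*6.5384 = 0.1635
  y_2 = 2.2205 - 0.1*35.5286 = -1.3323
Step 3: grad_x = 2*4*0.1635 = 1.3077, grad_y = 2*8*-1.3323 = -21.3172
  x_3 = 0.1635 - 0.1*1.3077 = 0.0327
  y_3 = -1.3323 - 0.1*-21.3172 = 0.7994
f(0.0327, 0.7994) = 4*0.0327^2 + 8*0.7994^2 = 5.1165


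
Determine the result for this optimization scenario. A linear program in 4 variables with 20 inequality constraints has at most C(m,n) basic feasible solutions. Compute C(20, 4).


Each vertex corresponds to some choice of n active constraints out of m, so the number of vertices is at most C(m, n) = m! / (n!(m-n)!).
m = 20, n = 4
Numerator: 20 * 19 * 18 * 17
Denominator: 4! = 24
C(20, 4) = 4845


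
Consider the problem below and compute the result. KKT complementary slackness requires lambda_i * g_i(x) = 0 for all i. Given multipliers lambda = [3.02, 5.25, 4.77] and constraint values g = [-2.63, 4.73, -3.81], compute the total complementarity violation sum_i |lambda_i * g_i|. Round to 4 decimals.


KKT complementary slackness check:
lambda_1 * g_1 = 3.02 * -2.63 = -7.9426
lambda_2 * g_2 = 5.25 * 4.73 = 24.8325
lambda_3 * g_3 = 4.77 * -3.81 = -18.1737
Total violation = 7.9426 + 24.8325 + 18.1737 = 50.9488


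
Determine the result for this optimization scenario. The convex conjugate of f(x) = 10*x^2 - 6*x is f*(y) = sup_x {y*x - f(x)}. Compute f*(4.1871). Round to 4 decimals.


f*(y) = sup_x {y*x - a*x^2 - b*x} = sup_x {(y-b)*x - a*x^2}
FOC: (y - b) - 2a*x = 0 => x* = (y - b)/(2a)
x* = (4.1871 + 6)/(2*10) = 0.5094
f*(4.1871) = (y-b)^2/(4a) = (4.1871 + 6)^2/(4*10)
= 103.777/40 = 2.5944


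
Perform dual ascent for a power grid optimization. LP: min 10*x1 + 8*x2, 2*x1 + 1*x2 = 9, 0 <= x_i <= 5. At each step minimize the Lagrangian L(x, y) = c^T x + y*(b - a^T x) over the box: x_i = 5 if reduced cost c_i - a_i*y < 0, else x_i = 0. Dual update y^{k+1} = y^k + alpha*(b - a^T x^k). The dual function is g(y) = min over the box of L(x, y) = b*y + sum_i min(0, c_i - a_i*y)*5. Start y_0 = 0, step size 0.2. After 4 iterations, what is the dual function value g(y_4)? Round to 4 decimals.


Dual ascent for LP: min 10*x1 + 8*x2, 2*x1 + 1*x2 = 9, 0 <= x_i <= 5
Step 1: y^k = 0.0, reduced costs: (10.0, 8.0)
  x^k = (0.0, 0.0), subgradient = b - a^T x = 9.0
  y^{k+1} = 0.0 + 0.2*9.0 = 1.8
Step 2: y^k = 1.8, reduced costs: (6.4, 6.2)
  x^k = (0.0, 0.0), subgradient = b - a^T x = 9.0
  y^{k+1} = 1.8 + 0.2*9.0 = 3.6
Step 3: y^k = 3.6, reduced costs: (2.8, 4.4)
  x^k = (0.0, 0.0), subgradient = b - a^T x = 9.0
  y^{k+1} = 3.6 + 0.2*9.0 = 5.4
Step 4: y^k = 5.4, reduced costs: (-0.8, 2.6)
  x^k = (5.0, 0.0), subgradient = b - a^T x = -1.0
  y^{k+1} = 5.4 + 0.2*-1.0 = 5.2
Dual objective at y_4 = 5.2: reduced costs (-0.4, 2.8), box minimizer x = (5.0, 0.0)
g(y_4) = b*y + (c1 - a1*y)*x1 + (c2 - a2*y)*x2 = 9*5.2 + (-0.4)*5.0 + 2.8*0.0 = 46.8 - 2.0 + 0.0 = 44.8


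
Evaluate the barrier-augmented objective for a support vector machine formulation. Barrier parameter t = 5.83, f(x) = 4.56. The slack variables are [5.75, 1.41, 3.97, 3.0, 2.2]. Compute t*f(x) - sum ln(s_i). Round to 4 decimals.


Step 1: Compute log-barrier.
ln values: [1.7492, 0.3436, 1.3788, 1.0986, 0.7885]
phi = -(1.7492 + 0.3436 + 1.3788 + 1.0986 + 0.7885) = -5.3586
Step 2: Compute augmented objective.
t*f(x) = 5.83*4.56 = 26.5848
Total = 26.5848 - 5.3586 = 21.2262


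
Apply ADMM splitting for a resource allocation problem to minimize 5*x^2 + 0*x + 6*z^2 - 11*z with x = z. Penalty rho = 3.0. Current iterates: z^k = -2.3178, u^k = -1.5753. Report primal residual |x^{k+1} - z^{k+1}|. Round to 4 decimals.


ADMM iteration with rho = 3.0, z^k = -2.3178, u^k = -1.5753
Step 1: x-update.
Minimize 5*x^2 + 0*x + (3.0/2)*(x + 2.3178 - 1.5753)^2
FOC: (2*5 + 3.0)*x = 0 + 3.0*(-2.3178 + 1.5753)
x^{k+1} = -0.1713
Step 2: z-update.
Minimize 6*z^2 - 11*z + (3.0/2)*(-0.1713 - z - 1.5753)^2
FOC: (2*6 + 3.0)*z = 11 + 3.0*(-0.1713 - 1.5753)
z^{k+1} = 0.384
Step 3: u-update.
u^{k+1} = -1.5753 - 0.1713 - 0.384 = -2.1307
Step 4: Primal residual = |-0.1713 - 0.384| = 0.5554


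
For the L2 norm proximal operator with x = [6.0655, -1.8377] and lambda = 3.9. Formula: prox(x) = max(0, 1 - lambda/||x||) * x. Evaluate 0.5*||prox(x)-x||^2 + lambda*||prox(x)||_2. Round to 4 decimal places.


Step 1: Compute ||x||.
||x|| = 6.3378
Step 2: Compute scaling factor.
scale = max(0, 1 - 3.9/6.3378) = 0.3846
Step 3: prox(x) = [2.333, -0.7069]
||prox(x)|| = 2.4378
Step 4: Proximal objective.
0.5*||prox-x||^2 = 7.605
lambda*||prox|| = 9.5074
Total = 17.1123


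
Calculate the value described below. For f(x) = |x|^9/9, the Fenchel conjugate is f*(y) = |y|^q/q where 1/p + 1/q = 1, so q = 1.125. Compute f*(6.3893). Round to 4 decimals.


The conjugate exponent q satisfies 1/p + 1/q = 1.
p = 9, so q = 9/(9 - 1) = 1.125
|y|^q = 6.3893^1.125 = 8.0563
f*(6.3893) = 8.0563 / 1.125 = 7.1611


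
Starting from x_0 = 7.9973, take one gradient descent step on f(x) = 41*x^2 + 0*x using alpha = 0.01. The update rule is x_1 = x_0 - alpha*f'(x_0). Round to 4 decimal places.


We compute the gradient at x_0 and apply the update.
f'(x) = 82*x + 0
f'(7.9973) = 82*7.9973 + 0 = 655.7786
x_1 = 7.9973 - 0.01*655.7786 = 1.4395


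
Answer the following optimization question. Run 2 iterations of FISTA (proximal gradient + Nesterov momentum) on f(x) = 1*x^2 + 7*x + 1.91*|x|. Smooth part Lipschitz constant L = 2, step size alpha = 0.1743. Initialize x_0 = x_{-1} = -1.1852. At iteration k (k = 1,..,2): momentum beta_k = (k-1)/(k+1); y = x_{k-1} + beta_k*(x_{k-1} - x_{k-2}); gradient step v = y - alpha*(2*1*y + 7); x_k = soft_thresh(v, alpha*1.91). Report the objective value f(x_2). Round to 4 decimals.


FISTA on f(x) = 1*x^2 + 7*x + 1.91*|x|
L = 2, alpha = 0.1743
Iteration 1: beta = 0.0, y = -1.1852 + 0.0*(-1.1852 + 1.1852) = -1.1852
  grad(y) = 4.6296, v = y - alpha*grad = -1.9921
  prox(v) = soft_thresh(-1.9921, 0.3329) = -1.6592
Iteration 2: beta = 0.3333, y = -1.6592 + 0.3333*(-1.6592 + 1.1852) = -1.8172
  grad(y) = 3.3655, v = y - alpha*grad = -2.4038
  prox(v) = soft_thresh(-2.4038, 0.3329) = -2.0709
f(x_2) = 1*(-2.0709)^2 + 7*(-2.0709) + 1.91*|-2.0709| = -6.2523


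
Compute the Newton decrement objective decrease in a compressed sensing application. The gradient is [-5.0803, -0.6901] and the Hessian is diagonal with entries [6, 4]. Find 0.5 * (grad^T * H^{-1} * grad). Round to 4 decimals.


Step 1: H is diagonal, so H^(-1) * g = [-0.8467, -0.1725].
Step 2: g^T H^(-1) g = sum_i g_i^2 / H_ii
  = (-5.0803)^2/6 + (-0.6901)^2/4
  = 4.3016 + 0.1191 = 4.4206
Step 3: Objective decrease = 0.5 * g^T H^(-1) g = 2.2103


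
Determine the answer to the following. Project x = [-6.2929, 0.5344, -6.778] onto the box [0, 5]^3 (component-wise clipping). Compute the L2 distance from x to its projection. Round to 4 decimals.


Project each component onto [0, 5].
clip(-6.2929) = 0.0, clip(0.5344) = 0.5344, clip(-6.778) = 0.0
Projection = [0.0, 0.5344, 0.0]
Squared diffs: [39.6006, 0.0, 45.9413]
Distance = sqrt(85.5419) = 9.2489


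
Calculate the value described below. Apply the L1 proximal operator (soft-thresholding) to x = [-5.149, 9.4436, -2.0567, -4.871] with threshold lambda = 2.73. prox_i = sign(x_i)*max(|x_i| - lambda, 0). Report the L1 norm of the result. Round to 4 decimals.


Soft-thresholding with lambda = 2.73:
prox(-5.149) = sign(-5.149)*max(|-5.149| - 2.73, 0) = -2.419
prox(9.4436) = sign(9.4436)*max(|9.4436| - 2.73, 0) = 6.7136
prox(-2.0567) = sign(-2.0567)*max(|-2.0567| - 2.73, 0) = 0.0
prox(-4.871) = sign(-4.871)*max(|-4.871| - 2.73, 0) = -2.141
prox(x) = [-2.419, 6.7136, 0.0, -2.141]
||prox(x)||_1 = 2.419 + 6.7136 + 0.0 + 2.141 = 11.2736


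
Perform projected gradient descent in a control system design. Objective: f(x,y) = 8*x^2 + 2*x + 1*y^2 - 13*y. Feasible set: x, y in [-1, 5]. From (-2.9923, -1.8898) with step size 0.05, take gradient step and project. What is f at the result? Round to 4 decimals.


Step 1: Compute gradient at (-2.9923, -1.8898).
grad_x = 2*8*-2.9923 + 2 = -45.8768
grad_y = 2*1*-1.8898 - 13 = -16.7796
Step 2: Gradient step.
x_raw = -2.9923 - 0.05*-45.8768 = -0.6985
y_raw = -1.8898 - 0.05*-16.7796 = -1.0508
Step 3: Project onto [-1, 5].
x_proj = clip(-0.6985) = -0.6985
y_proj = clip(-1.0508) = -1.0
Step 4: Evaluate f.
f(-0.6985, -1.0) = 16.5059


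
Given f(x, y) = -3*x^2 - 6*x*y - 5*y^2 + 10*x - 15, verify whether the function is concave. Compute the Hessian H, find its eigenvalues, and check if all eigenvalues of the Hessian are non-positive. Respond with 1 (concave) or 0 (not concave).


The Hessian of f(x,y) = -3*x^2 - 6*x*y - 5*y^2 + 10*x - 15 is:
H = [[-6, -6], [-6, -10]]
Trace = -6 - 10 = -16
Determinant = -6*-10 - (-6)^2 = 24
Discriminant = (-16)^2 - 4*24 = 160.0
Eigenvalues: lambda_1 = -14.3246, lambda_2 = -1.6754
The function is concave.

1


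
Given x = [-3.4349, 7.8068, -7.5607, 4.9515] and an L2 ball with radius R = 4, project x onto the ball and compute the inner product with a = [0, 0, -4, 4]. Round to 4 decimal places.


Step 1: Compute ||x|| (intermediates to 6 decimals).
||x|| = sqrt((-3.4349)^2 + 7.8068^2 + (-7.5607)^2 + 4.9515^2) = 12.426834
Step 2: Project.
Since ||x|| > R, scale = R/||x|| = 4/12.426834 = 0.321884, proj(x) = scale * x
proj(x) = [-1.105639, 2.512884, -2.433668, 1.593809]
Step 3: Dot product.
a^T * proj(x) = 0*(-1.105639) + 0*2.512884 - 4*(-2.433668) + 4*1.593809 = 16.1099


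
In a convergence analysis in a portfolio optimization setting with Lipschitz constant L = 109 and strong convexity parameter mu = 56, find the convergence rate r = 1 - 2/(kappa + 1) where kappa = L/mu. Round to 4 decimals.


Step 1: Compute the condition number.
kappa = L/mu = 109/56 = 1.9464
Step 2: Compute the convergence rate.
r = 1 - 2/(kappa + 1) = 1 - 2*mu/(L + mu) = (L - mu)/(L + mu) = 53/165 = 0.3212


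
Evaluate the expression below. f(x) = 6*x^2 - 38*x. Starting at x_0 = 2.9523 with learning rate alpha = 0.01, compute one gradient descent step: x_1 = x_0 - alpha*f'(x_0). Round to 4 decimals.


We compute the gradient at x_0 and apply the update.
f'(x) = 12*x - 38
f'(2.9523) = 12*2.9523 - 38 = -2.5724
x_1 = 2.9523 - 0.01*-2.5724 = 2.978


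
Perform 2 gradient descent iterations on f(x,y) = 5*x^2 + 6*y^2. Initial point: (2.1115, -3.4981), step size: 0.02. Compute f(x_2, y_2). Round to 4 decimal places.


Gradient descent on f(x,y) = 5*x^2 + 6*y^2.
Starting point: (2.1115, -3.4981), alpha = 0.02
Step 1: grad_x = 2*5*2.1115 = 21.115, grad_y = 2*6*-3.4981 = -41.9772
  x_1 = 2.1115 - 0.02*21.115 = 1.6892
  y_1 = -3.4981 - 0.02*-41.9772 = -2.6586
Step 2: grad_x = 2*5*1.6892 = 16.892, grad_y = 2*6*-2.6586 = -31.9027
  x_2 = 1.6892 - 0.02*16.892 = 1.3514
  y_2 = -2.6586 - 0.02*-31.9027 = -2.0205
f(1.3514, -2.0205) = 5*1.3514^2 + 6*(-2.0205)^2 = 33.6255


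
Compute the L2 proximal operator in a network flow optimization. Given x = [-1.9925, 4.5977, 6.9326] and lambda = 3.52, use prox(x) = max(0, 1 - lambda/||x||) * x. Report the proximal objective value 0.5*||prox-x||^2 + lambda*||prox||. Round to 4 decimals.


Step 1: Compute ||x||.
||x|| = 8.5539
Step 2: Compute scaling factor.
scale = max(0, 1 - 3.52/8.5539) = 0.5885
Step 3: prox(x) = [-1.1726, 2.7057, 4.0798]
||prox(x)|| = 5.0339
Step 4: Proximal objective.
0.5*||prox-x||^2 = 6.1952
lambda*||prox|| = 17.7193
Total = 23.9147


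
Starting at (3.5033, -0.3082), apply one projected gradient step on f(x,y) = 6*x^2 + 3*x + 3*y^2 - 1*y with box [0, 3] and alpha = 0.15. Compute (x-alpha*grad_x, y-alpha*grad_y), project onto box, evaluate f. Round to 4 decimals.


Step 1: Compute gradient at (3.5033, -0.3082).
grad_x = 2*6*3.5033 + 3 = 45.0396
grad_y = 2*3*-0.3082 - 1 = -2.8492
Step 2: Gradient step.
x_raw = 3.5033 - 0.15*45.0396 = -3.2526
y_raw = -0.3082 - 0.15*-2.8492 = 0.1192
Step 3: Project onto [0, 3].
x_proj = clip(-3.2526) = 0.0
y_proj = clip(0.1192) = 0.1192
Step 4: Evaluate f.
f(0.0, 0.1192) = -0.0766


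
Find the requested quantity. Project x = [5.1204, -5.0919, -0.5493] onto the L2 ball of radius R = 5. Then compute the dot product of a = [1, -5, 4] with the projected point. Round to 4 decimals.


Step 1: Compute ||x|| (intermediates to 6 decimals).
||x|| = sqrt(5.1204^2 + (-5.0919)^2 + (-0.5493)^2) = 7.242077
Step 2: Project.
Since ||x|| > R, scale = R/||x|| = 5/7.242077 = 0.69041, proj(x) = scale * x
proj(x) = [3.535175, -3.515499, -0.379242]
Step 3: Dot product.
a^T * proj(x) = 1*3.535175 - 5*(-3.515499) + 4*(-0.379242) = 19.5957


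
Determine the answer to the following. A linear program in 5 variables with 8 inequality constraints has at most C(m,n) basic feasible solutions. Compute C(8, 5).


Each vertex corresponds to some choice of n active constraints out of m, so the number of vertices is at most C(m, n) = m! / (n!(m-n)!).
m = 8, n = 5
Numerator: 8 * 7 * 6 * 5 * 4
Denominator: 5! = 120
C(8, 5) = 56


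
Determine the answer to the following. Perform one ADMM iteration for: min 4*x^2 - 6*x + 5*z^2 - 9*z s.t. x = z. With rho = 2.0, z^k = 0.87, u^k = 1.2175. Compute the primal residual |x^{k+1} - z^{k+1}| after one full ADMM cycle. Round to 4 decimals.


ADMM iteration with rho = 2.0, z^k = 0.87, u^k = 1.2175
Step 1: x-update.
Minimize 4*x^2 - 6*x + (2.0/2)*(x - 0.87 + 1.2175)^2
FOC: (2*4 + 2.0)*x = 6 + 2.0*(0.87 - 1.2175)
x^{k+1} = 0.5305
Step 2: z-update.
Minimize 5*z^2 - 9*z + (2.0/2)*(0.5305 - z + 1.2175)^2
FOC: (2*5 + 2.0)*z = 9 + 2.0*(0.5305 + 1.2175)
z^{k+1} = 1.0413
Step 3: u-update.
u^{k+1} = 1.2175 + 0.5305 - 1.0413 = 0.7067
Step 4: Primal residual = |0.5305 - 1.0413| = 0.5108


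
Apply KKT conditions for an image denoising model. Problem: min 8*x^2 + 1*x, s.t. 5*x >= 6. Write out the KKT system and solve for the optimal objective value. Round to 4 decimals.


Step 1: Try lambda = 0 (constraint inactive).
x_unc = -1/(2*8) = -0.0625
Check: 5*-0.0625 = -0.3125 < 6 -- violated!
Step 2: Constraint must be active: 5*x = 6
x* = 6/5 = 1.2
lambda = (2*8*1.2 + 1)/5 = 4.04
Step 3: Compute optimal value.
f(x*) = 8*1.2^2 + 1*1.2 = 12.72


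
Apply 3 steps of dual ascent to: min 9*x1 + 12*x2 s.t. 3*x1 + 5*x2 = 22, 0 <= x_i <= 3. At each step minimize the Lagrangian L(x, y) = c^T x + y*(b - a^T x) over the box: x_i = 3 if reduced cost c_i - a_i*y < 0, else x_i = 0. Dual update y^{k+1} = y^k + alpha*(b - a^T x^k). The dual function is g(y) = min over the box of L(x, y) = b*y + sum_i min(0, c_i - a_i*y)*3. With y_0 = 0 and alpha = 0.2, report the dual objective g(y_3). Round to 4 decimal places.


Dual ascent for LP: min 9*x1 + 12*x2, 3*x1 + 5*x2 = 22, 0 <= x_i <= 3
Step 1: y^k = 0.0, reduced costs: (9.0, 12.0)
  x^k = (0.0, 0.0), subgradient = b - a^T x = 22.0
  y^{k+1} = 0.0 + 0.2*22.0 = 4.4
Step 2: y^k = 4.4, reduced costs: (-4.2, -10.0)
  x^k = (3.0, 3.0), subgradient = b - a^T x = -2.0
  y^{k+1} = 4.4 + 0.2*-2.0 = 4.0
Step 3: y^k = 4.0, reduced costs: (-3.0, -8.0)
  x^k = (3.0, 3.0), subgradient = b - a^T x = -2.0
  y^{k+1} = 4.0 + 0.2*-2.0 = 3.6
Dual objective at y_3 = 3.6: reduced costs (-1.8, -6.0), box minimizer x = (3.0, 3.0)
g(y_3) = b*y + (c1 - a1*y)*x1 + (c2 - a2*y)*x2 = 22*3.6 + (-1.8)*3.0 + (-6.0)*3.0 = 79.2 - 5.4 - 18.0 = 55.8


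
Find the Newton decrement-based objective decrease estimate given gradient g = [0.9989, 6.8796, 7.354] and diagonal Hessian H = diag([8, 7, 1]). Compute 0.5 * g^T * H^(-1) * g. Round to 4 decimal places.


Step 1: H is diagonal, so H^(-1) * g = [0.1249, 0.9828, 7.354].
Step 2: g^T H^(-1) g = sum_i g_i^2 / H_ii
  = (0.9989)^2/8 + (6.8796)^2/7 + (7.354)^2/1
  = 0.1247 + 6.7613 + 54.0813 = 60.9673
Step 3: Objective decrease = 0.5 * g^T H^(-1) g = 30.4837


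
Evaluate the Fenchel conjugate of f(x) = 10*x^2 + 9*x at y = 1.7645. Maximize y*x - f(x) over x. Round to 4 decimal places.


f*(y) = sup_x {y*x - a*x^2 - b*x} = sup_x {(y-b)*x - a*x^2}
FOC: (y - b) - 2a*x = 0 => x* = (y - b)/(2a)
x* = (1.7645 - 9)/(2*10) = -0.3618
f*(1.7645) = (y-b)^2/(4a) = (1.7645 - 9)^2/(4*10)
= 52.3525/40 = 1.3088


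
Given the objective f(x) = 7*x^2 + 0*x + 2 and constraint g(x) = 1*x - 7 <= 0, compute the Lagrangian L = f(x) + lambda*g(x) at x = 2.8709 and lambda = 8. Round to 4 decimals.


Step 1: Evaluate f(x).
f(2.8709) = 7*2.8709^2 + 0*2.8709 + 2 = 59.6945
Step 2: Evaluate g(x).
g(2.8709) = 1*2.8709 - 7 = -4.1291
Step 3: Compute Lagrangian.
L = 59.6945 + 8*-4.1291 = 26.6617


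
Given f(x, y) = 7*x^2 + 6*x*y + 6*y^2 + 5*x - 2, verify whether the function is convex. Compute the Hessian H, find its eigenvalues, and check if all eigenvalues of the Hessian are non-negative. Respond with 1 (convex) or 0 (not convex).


The Hessian of f(x,y) = 7*x^2 + 6*x*y + 6*y^2 + 5*x - 2 is:
H = [[14, 6], [6, 12]]
Trace = 14 + 12 = 26
Determinant = 14*12 - (6)^2 = 132
Discriminant = (26)^2 - 4*132 = 148.0
Eigenvalues: lambda_1 = 6.9172, lambda_2 = 19.0828
The function is convex.

1


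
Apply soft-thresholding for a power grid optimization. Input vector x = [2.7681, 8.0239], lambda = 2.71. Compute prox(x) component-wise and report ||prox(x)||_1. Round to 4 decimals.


Soft-thresholding with lambda = 2.71:
prox(2.7681) = sign(2.7681)*max(|2.7681| - 2.71, 0) = 0.0581
prox(8.0239) = sign(8.0239)*max(|8.0239| - 2.71, 0) = 5.3139
prox(x) = [0.0581, 5.3139]
||prox(x)||_1 = 0.0581 + 5.3139 = 5.372


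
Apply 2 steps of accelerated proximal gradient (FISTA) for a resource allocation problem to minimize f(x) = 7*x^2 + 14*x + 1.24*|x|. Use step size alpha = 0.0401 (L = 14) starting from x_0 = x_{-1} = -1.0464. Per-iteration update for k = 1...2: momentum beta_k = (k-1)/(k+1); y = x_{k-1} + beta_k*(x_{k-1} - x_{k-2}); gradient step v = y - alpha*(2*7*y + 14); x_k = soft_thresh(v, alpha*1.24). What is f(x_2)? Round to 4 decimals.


FISTA on f(x) = 7*x^2 + 14*x + 1.24*|x|
L = 14, alpha = 0.0401
Iteration 1: beta = 0.0, y = -1.0464 + 0.0*(-1.0464 + 1.0464) = -1.0464
  grad(y) = -0.6496, v = y - alpha*grad = -1.0204
  prox(v) = soft_thresh(-1.0204, 0.0497) = -0.9706
Iteration 2: beta = 0.3333, y = -0.9706 + 0.3333*(-0.9706 + 1.0464) = -0.9454
  grad(y) = 0.7648, v = y - alpha*grad = -0.976
  prox(v) = soft_thresh(-0.976, 0.0497) = -0.9263
f(x_2) = 7*(-0.9263)^2 + 14*(-0.9263) + 1.24*|-0.9263| = -5.8134


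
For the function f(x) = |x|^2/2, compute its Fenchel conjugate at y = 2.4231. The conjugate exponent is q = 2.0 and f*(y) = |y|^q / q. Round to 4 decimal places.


The conjugate exponent q satisfies 1/p + 1/q = 1.
p = 2, so q = 2/(2 - 1) = 2.0
|y|^q = 2.4231^2.0 = 5.8714
f*(2.4231) = 5.8714 / 2.0 = 2.9357


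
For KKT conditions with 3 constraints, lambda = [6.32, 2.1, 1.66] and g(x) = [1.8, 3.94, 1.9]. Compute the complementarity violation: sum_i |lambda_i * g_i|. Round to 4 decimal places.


KKT complementary slackness check:
lambda_1 * g_1 = 6.32 * 1.8 = 11.376
lambda_2 * g_2 = 2.1 * 3.94 = 8.274
lambda_3 * g_3 = 1.66 * 1.9 = 3.154
Total violation = 11.376 + 8.274 + 3.154 = 22.804


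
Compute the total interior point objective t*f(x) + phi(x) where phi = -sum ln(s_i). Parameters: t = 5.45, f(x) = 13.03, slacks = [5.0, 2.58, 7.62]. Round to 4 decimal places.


Step 1: Compute log-barrier.
ln values: [1.6094, 0.9478, 2.0308]
phi = -(1.6094 + 0.9478 + 2.0308) = -4.588
Step 2: Compute augmented objective.
t*f(x) = 5.45*13.03 = 71.0135
Total = 71.0135 - 4.588 = 66.4255


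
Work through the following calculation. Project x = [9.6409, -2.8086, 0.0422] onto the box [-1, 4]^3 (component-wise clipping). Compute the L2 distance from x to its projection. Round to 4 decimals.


Project each component onto [-1, 4].
clip(9.6409) = 4.0, clip(-2.8086) = -1.0, clip(0.0422) = 0.0422
Projection = [4.0, -1.0, 0.0422]
Squared diffs: [31.8198, 3.271, 0.0]
Distance = sqrt(35.0908) = 5.9237


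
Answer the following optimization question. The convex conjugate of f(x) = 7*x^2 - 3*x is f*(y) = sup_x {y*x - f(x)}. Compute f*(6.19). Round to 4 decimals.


f*(y) = sup_x {y*x - a*x^2 - b*x} = sup_x {(y-b)*x - a*x^2}
FOC: (y - b) - 2a*x = 0 => x* = (y - b)/(2a)
x* = (6.19 + 3)/(2*7) = 0.6564
f*(6.19) = (y-b)^2/(4a) = (6.19 + 3)^2/(4*7)
= 84.4561/28 = 3.0163


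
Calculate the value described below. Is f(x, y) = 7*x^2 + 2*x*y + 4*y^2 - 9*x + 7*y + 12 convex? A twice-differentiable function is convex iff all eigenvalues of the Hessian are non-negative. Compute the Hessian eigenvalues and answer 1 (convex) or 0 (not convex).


The Hessian of f(x,y) = 7*x^2 + 2*x*y + 4*y^2 - 9*x + 7*y + 12 is:
H = [[14, 2], [2, 8]]
Trace = 14 + 8 = 22
Determinant = 14*8 - (2)^2 = 108
Discriminant = (22)^2 - 4*108 = 52.0
Eigenvalues: lambda_1 = 7.3944, lambda_2 = 14.6056
The function is convex.

1


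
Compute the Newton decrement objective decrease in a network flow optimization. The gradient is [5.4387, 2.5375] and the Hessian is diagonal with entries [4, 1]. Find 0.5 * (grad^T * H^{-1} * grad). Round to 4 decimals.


Step 1: H is diagonal, so H^(-1) * g = [1.3597, 2.5375].
Step 2: g^T H^(-1) g = sum_i g_i^2 / H_ii
  = (5.4387)^2/4 + (2.5375)^2/1
  = 7.3949 + 6.4389 = 13.8338
Step 3: Objective decrease = 0.5 * g^T H^(-1) g = 6.9169


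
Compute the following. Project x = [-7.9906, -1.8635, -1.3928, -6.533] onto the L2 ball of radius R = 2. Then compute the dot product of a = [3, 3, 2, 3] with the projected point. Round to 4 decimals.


Step 1: Compute ||x|| (intermediates to 6 decimals).
||x|| = sqrt((-7.9906)^2 + (-1.8635)^2 + (-1.3928)^2 + (-6.533)^2) = 10.580279
Step 2: Project.
Since ||x|| > R, scale = R/||x|| = 2/10.580279 = 0.189031, proj(x) = scale * x
proj(x) = [-1.510471, -0.352259, -0.263282, -1.23494]
Step 3: Dot product.
a^T * proj(x) = 3*(-1.510471) + 3*(-0.352259) + 2*(-0.263282) + 3*(-1.23494) = -9.8196


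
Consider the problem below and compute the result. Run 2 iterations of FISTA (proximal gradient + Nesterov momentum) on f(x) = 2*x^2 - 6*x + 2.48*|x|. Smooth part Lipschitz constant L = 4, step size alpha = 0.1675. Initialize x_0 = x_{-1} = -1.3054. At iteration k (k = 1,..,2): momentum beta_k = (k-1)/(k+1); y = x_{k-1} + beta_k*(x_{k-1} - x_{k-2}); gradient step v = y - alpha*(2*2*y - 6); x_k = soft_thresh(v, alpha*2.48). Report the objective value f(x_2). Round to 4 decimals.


FISTA on f(x) = 2*x^2 - 6*x + 2.48*|x|
L = 4, alpha = 0.1675
Iteration 1: beta = 0.0, y = -1.3054 + 0.0*(-1.3054 + 1.3054) = -1.3054
  grad(y) = -11.2216, v = y - alpha*grad = 0.5742
  prox(v) = soft_thresh(0.5742, 0.4154) = 0.1588
Iteration 2: beta = 0.3333, y = 0.1588 + 0.3333*(0.1588 + 1.3054) = 0.6469
  grad(y) = -3.4124, v = y - alpha*grad = 1.2185
  prox(v) = soft_thresh(1.2185, 0.4154) = 0.8031
f(x_2) = 2*0.8031^2 - 6*0.8031 + 2.48*|0.8031| = -1.537


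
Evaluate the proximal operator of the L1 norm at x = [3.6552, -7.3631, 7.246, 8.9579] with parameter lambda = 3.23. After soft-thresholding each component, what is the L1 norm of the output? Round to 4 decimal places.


Soft-thresholding with lambda = 3.23:
prox(3.6552) = sign(3.6552)*max(|3.6552| - 3.23, 0) = 0.4252
prox(-7.3631) = sign(-7.3631)*max(|-7.3631| - 3.23, 0) = -4.1331
prox(7.246) = sign(7.246)*max(|7.246| - 3.23, 0) = 4.016
prox(8.9579) = sign(8.9579)*max(|8.9579| - 3.23, 0) = 5.7279
prox(x) = [0.4252, -4.1331, 4.016, 5.7279]
||prox(x)||_1 = 0.4252 + 4.1331 + 4.016 + 5.7279 = 14.3022


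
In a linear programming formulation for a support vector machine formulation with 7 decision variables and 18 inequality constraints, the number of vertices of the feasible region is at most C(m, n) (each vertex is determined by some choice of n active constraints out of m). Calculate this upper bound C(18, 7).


Each vertex corresponds to some choice of n active constraints out of m, so the number of vertices is at most C(m, n) = m! / (n!(m-n)!).
m = 18, n = 7
Numerator: 18 * 17 * 16 * 15 * 14 * 13 * 12
Denominator: 7! = 5040
C(18, 7) = 31824


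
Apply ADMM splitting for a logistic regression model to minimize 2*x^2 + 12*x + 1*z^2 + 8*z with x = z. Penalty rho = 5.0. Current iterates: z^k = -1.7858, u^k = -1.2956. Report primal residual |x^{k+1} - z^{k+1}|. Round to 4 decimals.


ADMM iteration with rho = 5.0, z^k = -1.7858, u^k = -1.2956
Step 1: x-update.
Minimize 2*x^2 + 12*x + (5.0/2)*(x + 1.7858 - 1.2956)^2
FOC: (2*2 + 5.0)*x = -12 + 5.0*(-1.7858 + 1.2956)
x^{k+1} = -1.6057
Step 2: z-update.
Minimize 1*z^2 + 8*z + (5.0/2)*(-1.6057 - z - 1.2956)^2
FOC: (2*1 + 5.0)*z = -8 + 5.0*(-1.6057 - 1.2956)
z^{k+1} = -3.2152
Step 3: u-update.
u^{k+1} = -1.2956 - 1.6057 + 3.2152 = 0.3139
Step 4: Primal residual = |-1.6057 + 3.2152| = 1.6095


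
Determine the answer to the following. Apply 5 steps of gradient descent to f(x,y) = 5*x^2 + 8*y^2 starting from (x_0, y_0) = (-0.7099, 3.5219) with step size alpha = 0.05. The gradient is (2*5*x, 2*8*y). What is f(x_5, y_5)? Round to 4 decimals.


Gradient descent on f(x,y) = 5*x^2 + 8*y^2.
Starting point: (-0.7099, 3.5219), alpha = 0.05
Step 1: grad_x = 2*5*-0.7099 = -7.099, grad_y = 2*8*3.5219 = 56.3504
  x_1 = -0.7099 - 0.05*-7.099 = -0.355
  y_1 = 3.5219 - 0.05*56.3504 = 0.7044
Step 2: grad_x = 2*5*-0.355 = -3.5495, grad_y = 2*8*0.7044 = 11.2701
  x_2 = -0.355 - 0.05*-3.5495 = -0.1775
  y_2 = 0.7044 - 0.05*11.2701 = 0.1409
Step 3: grad_x = 2*5*-0.1775 = -1.7748, grad_y = 2*8*0.1409 = 2.254
  x_3 = -0.1775 - 0.05*-1.7748 = -0.0887
  y_3 = 0.1409 - 0.05*2.254 = 0.0282
Step 4: grad_x = 2*5*-0.0887 = -0.8874, grad_y = 2*8*0.0282 = 0.4508
  x_4 = -0.0887 - 0.05*-0.8874 = -0.0444
  y_4 = 0.0282 - 0.05*0.4508 = 0.0056
Step 5: grad_x = 2*5*-0.0444 = -0.4437, grad_y = 2*8*0.0056 = 0.0902
  x_5 = -0.0444 - 0.05*-0.4437 = -0.0222
  y_5 = 0.0056 - 0.05*0.0902 = 0.0011
f(-0.0222, 0.0011) = 5*(-0.0222)^2 + 8*0.0011^2 = 0.0025


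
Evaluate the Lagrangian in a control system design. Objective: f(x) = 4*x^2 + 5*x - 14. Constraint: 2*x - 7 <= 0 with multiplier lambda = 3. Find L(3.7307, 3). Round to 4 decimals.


Step 1: Evaluate f(x).
f(3.7307) = 4*3.7307^2 + 5*3.7307 - 14 = 60.326
Step 2: Evaluate g(x).
g(3.7307) = 2*3.7307 - 7 = 0.4614
Step 3: Compute Lagrangian.
L = 60.326 + 3*0.4614 = 61.7102


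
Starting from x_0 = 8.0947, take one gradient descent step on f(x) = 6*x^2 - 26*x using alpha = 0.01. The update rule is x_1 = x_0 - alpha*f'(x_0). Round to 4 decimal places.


We compute the gradient at x_0 and apply the update.
f'(x) = 12*x - 26
f'(8.0947) = 12*8.0947 - 26 = 71.1364
x_1 = 8.0947 - 0.01*71.1364 = 7.3833


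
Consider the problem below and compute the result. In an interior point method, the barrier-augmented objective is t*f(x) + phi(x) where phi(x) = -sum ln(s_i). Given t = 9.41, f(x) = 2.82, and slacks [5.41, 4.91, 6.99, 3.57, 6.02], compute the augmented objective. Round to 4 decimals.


Step 1: Compute log-barrier.
ln values: [1.6882, 1.5913, 1.9445, 1.2726, 1.7951]
phi = -(1.6882 + 1.5913 + 1.9445 + 1.2726 + 1.7951) = -8.2917
Step 2: Compute augmented objective.
t*f(x) = 9.41*2.82 = 26.5362
Total = 26.5362 - 8.2917 = 18.2445


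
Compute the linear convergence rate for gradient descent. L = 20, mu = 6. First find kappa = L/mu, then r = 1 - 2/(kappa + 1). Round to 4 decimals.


Step 1: Compute the condition number.
kappa = L/mu = 20/6 = 3.3333
Step 2: Compute the convergence rate.
r = 1 - 2/(kappa + 1) = 1 - 2*mu/(L + mu) = (L - mu)/(L + mu) = 14/26 = 0.5385


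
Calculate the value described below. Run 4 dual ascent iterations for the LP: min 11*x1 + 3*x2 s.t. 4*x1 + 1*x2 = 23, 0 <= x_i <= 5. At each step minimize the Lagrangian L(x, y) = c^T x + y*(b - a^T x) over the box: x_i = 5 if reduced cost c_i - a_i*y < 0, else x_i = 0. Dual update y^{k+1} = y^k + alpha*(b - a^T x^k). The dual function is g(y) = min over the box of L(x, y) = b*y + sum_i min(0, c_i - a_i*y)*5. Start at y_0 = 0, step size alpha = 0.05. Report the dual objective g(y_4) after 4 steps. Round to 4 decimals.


Dual ascent for LP: min 11*x1 + 3*x2, 4*x1 + 1*x2 = 23, 0 <= x_i <= 5
Step 1: y^k = 0.0, reduced costs: (11.0, 3.0)
  x^k = (0.0, 0.0), subgradient = b - a^T x = 23.0
  y^{k+1} = 0.0 + 0.05*23.0 = 1.15
Step 2: y^k = 1.15, reduced costs: (6.4, 1.85)
  x^k = (0.0, 0.0), subgradient = b - a^T x = 23.0
  y^{k+1} = 1.15 + 0.05*23.0 = 2.3
Step 3: y^k = 2.3, reduced costs: (1.8, 0.7)
  x^k = (0.0, 0.0), subgradient = b - a^T x = 23.0
  y^{k+1} = 2.3 + 0.05*23.0 = 3.45
Step 4: y^k = 3.45, reduced costs: (-2.8, -0.45)
  x^k = (5.0, 5.0), subgradient = b - a^T x = -2.0
  y^{k+1} = 3.45 + 0.05*-2.0 = 3.35
Dual objective at y_4 = 3.35: reduced costs (-2.4, -0.35), box minimizer x = (5.0, 5.0)
g(y_4) = b*y + (c1 - a1*y)*x1 + (c2 - a2*y)*x2 = 23*3.35 + (-2.4)*5.0 + (-0.35)*5.0 = 77.05 - 12.0 - 1.75 = 63.3


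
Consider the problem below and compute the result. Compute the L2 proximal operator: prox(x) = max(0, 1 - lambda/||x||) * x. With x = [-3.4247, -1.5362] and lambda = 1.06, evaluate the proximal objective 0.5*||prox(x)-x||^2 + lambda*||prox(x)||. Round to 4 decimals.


Step 1: Compute ||x||.
||x|| = 3.7535
Step 2: Compute scaling factor.
scale = max(0, 1 - 1.06/3.7535) = 0.7176
Step 3: prox(x) = [-2.4575, -1.1024]
||prox(x)|| = 2.6935
Step 4: Proximal objective.
0.5*||prox-x||^2 = 0.5618
lambda*||prox|| = 2.8551
Total = 3.4169


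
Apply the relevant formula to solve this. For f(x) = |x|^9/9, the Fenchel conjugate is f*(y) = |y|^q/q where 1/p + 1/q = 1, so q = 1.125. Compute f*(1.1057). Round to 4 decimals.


The conjugate exponent q satisfies 1/p + 1/q = 1.
p = 9, so q = 9/(9 - 1) = 1.125
|y|^q = 1.1057^1.125 = 1.1197
f*(1.1057) = 1.1197 / 1.125 = 0.9953


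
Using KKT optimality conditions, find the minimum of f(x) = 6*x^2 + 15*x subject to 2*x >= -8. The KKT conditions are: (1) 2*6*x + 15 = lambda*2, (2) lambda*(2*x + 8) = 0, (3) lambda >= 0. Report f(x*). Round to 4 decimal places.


Step 1: Try lambda = 0 (constraint inactive).
Stationarity: 2*6*x + 15 = 0
x* = -15/(2*6) = -1.25
Check constraint: 2*-1.25 = -2.5 >= -8 -- satisfied.
Step 2: Compute optimal value.
f(x*) = 6*(-1.25)^2 + 15*(-1.25) = -9.375


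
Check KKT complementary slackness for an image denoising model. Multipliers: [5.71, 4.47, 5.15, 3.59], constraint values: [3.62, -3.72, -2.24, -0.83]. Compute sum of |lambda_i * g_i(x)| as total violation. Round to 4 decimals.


KKT complementary slackness check:
lambda_1 * g_1 = 5.71 * 3.62 = 20.6702
lambda_2 * g_2 = 4.47 * -3.72 = -16.6284
lambda_3 * g_3 = 5.15 * -2.24 = -11.536
lambda_4 * g_4 = 3.59 * -0.83 = -2.9797
Total violation = 20.6702 + 16.6284 + 11.536 + 2.9797 = 51.8143


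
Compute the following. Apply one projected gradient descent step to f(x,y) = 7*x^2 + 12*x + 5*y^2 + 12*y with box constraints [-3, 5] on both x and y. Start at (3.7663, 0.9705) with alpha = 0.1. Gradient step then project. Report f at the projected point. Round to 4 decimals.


Step 1: Compute gradient at (3.7663, 0.9705).
grad_x = 2*7*3.7663 + 12 = 64.7282
grad_y = 2*5*0.9705 + 12 = 21.705
Step 2: Gradient step.
x_raw = 3.7663 - 0.1*64.7282 = -2.7065
y_raw = 0.9705 - 0.1*21.705 = -1.2
Step 3: Project onto [-3, 5].
x_proj = clip(-2.7065) = -2.7065
y_proj = clip(-1.2) = -1.2
Step 4: Evaluate f.
f(-2.7065, -1.2) = 11.5985


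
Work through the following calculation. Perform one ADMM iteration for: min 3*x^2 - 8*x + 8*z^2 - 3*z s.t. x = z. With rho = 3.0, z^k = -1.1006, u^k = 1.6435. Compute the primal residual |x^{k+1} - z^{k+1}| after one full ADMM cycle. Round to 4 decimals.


ADMM iteration with rho = 3.0, z^k = -1.1006, u^k = 1.6435
Step 1: x-update.
Minimize 3*x^2 - 8*x + (3.0/2)*(x + 1.1006 + 1.6435)^2
FOC: (2*3 + 3.0)*x = 8 + 3.0*(-1.1006 - 1.6435)
x^{k+1} = -0.0258
Step 2: z-update.
Minimize 8*z^2 - 3*z + (3.0/2)*(-0.0258 - z + 1.6435)^2
FOC: (2*8 + 3.0)*z = 3 + 3.0*(-0.0258 + 1.6435)
z^{k+1} = 0.4133
Step 3: u-update.
u^{k+1} = 1.6435 - 0.0258 - 0.4133 = 1.2044
Step 4: Primal residual = |-0.0258 - 0.4133| = 0.4391


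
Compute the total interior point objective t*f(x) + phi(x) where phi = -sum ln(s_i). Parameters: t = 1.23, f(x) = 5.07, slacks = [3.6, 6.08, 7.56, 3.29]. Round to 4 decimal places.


Step 1: Compute log-barrier.
ln values: [1.2809, 1.805, 2.0229, 1.1909]
phi = -(1.2809 + 1.805 + 2.0229 + 1.1909) = -6.2997
Step 2: Compute augmented objective.
t*f(x) = 1.23*5.07 = 6.2361
Total = 6.2361 - 6.2997 = -0.0636


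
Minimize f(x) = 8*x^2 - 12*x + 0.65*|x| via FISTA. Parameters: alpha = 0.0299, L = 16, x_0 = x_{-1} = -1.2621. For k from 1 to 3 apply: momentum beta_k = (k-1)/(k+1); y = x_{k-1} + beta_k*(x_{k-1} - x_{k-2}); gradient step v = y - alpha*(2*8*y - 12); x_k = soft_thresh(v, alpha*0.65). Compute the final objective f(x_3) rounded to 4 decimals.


FISTA on f(x) = 8*x^2 - 12*x + 0.65*|x|
L = 16, alpha = 0.0299
Iteration 1: beta = 0.0, y = -1.2621 + 0.0*(-1.2621 + 1.2621) = -1.2621
  grad(y) = -32.1936, v = y - alpha*grad = -0.2995
  prox(v) = soft_thresh(-0.2995, 0.0194) = -0.2801
Iteration 2: beta = 0.3333, y = -0.2801 + 0.3333*(-0.2801 + 1.2621) = 0.0473
  grad(y) = -11.2438, v = y - alpha*grad = 0.3835
  prox(v) = soft_thresh(0.3835, 0.0194) = 0.364
Iteration 3: beta = 0.5, y = 0.364 + 0.5*(0.364 + 0.2801) = 0.6861
  grad(y) = -1.0229, v = y - alpha*grad = 0.7167
  prox(v) = soft_thresh(0.7167, 0.0194) = 0.6972
f(x_3) = 8*0.6972^2 - 12*0.6972 + 0.65*|0.6972| = -4.0245


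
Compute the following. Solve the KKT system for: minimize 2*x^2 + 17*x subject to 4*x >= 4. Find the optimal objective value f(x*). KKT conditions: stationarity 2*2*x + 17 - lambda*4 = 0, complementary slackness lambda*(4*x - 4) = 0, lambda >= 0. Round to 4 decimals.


Step 1: Try lambda = 0 (constraint inactive).
x_unc = -17/(2*2) = -4.25
Check: 4*-4.25 = -17.0 < 4 -- violated!
Step 2: Constraint must be active: 4*x = 4
x* = 4/4 = 1.0
lambda = (2*2*1.0 + 17)/4 = 5.25
Step 3: Compute optimal value.
f(x*) = 2*1.0^2 + 17*1.0 = 19.0


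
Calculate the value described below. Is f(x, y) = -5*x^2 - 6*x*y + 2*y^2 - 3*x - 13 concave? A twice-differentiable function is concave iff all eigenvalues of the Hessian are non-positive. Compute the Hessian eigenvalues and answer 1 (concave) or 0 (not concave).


The Hessian of f(x,y) = -5*x^2 - 6*x*y + 2*y^2 - 3*x - 13 is:
H = [[-10, -6], [-6, 4]]
Trace = -10 + 4 = -6
Determinant = -10*4 - (-6)^2 = -76
Discriminant = (-6)^2 - 4*-76 = 340.0
Eigenvalues: lambda_1 = -12.2195, lambda_2 = 6.2195
The function is not concave.

0


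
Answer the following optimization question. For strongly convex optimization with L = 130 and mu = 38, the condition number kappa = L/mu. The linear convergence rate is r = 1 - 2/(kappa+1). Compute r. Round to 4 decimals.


Step 1: Compute the condition number.
kappa = L/mu = 130/38 = 3.4211
Step 2: Compute the convergence rate.
r = 1 - 2/(kappa + 1) = 1 - 2*mu/(L + mu) = (L - mu)/(L + mu) = 92/168 = 0.5476


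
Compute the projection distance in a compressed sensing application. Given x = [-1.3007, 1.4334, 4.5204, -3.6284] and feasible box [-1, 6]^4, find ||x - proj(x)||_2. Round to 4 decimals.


Project each component onto [-1, 6].
clip(-1.3007) = -1.0, clip(1.4334) = 1.4334, clip(4.5204) = 4.5204, clip(-3.6284) = -1.0
Projection = [-1.0, 1.4334, 4.5204, -1.0]
Squared diffs: [0.0904, 0.0, 0.0, 6.9085]
Distance = sqrt(6.9989) = 2.6455
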